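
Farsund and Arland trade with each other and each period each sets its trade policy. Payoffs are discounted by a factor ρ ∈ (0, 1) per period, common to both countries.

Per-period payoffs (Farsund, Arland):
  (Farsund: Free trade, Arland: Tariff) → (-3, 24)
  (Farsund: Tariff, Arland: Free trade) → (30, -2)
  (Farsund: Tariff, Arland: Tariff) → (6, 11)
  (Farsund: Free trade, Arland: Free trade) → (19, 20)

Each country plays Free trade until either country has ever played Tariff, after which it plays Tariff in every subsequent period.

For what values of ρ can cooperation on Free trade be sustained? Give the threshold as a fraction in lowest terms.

For Farsund: deviation gain 30−19 = 11, per-period punishment loss 19−6 = 13. IC gives ρ ≥ 11/24.
For Arland: gain 4, loss 9 per period, so ρ ≥ 4/13.
The tighter constraint is Farsund's, so cooperation needs ρ ≥ 11/24.

11/24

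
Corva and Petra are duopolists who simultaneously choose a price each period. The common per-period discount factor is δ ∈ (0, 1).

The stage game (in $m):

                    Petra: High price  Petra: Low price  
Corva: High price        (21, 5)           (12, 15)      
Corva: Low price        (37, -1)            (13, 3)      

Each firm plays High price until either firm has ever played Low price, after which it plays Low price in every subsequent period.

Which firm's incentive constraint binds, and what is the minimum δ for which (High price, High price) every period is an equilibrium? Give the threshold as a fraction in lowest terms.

Petra; δ ≥ 5/6

Corva: cooperation gives 21 each period; deviation gives 37 once then 13 forever.
  21/(1−δ) ≥ 37 + 13δ/(1−δ) ⇒ δ ≥ 16/24 = 2/3.
Petra: cooperation gives 5 each period; deviation gives 15 once then 3 forever.
  δ ≥ 10/12 = 5/6.
Both must hold, so the binding constraint is Petra's: δ ≥ 5/6.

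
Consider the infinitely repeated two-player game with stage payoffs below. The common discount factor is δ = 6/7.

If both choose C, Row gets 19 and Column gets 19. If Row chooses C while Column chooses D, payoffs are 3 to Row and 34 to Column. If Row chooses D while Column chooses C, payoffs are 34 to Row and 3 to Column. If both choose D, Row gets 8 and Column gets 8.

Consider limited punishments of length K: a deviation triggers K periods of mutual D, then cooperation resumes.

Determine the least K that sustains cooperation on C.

Need Σ_{k=1}^{K} δ^k ≥ (34−19)/(19−8) = 1.3636 at δ = 6/7.
At K = 1 the sum is 0.8571 < 1.3636; at K = 2 it is 1.5918 ≥ 1.3636.
So the minimum punishment length is K = 2.

2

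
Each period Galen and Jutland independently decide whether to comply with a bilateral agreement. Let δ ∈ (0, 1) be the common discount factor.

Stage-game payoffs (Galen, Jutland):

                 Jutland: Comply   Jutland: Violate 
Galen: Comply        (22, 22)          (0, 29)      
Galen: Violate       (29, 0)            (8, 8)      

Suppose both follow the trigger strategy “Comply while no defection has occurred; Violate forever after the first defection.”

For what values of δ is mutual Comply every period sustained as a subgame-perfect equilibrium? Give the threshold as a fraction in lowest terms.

1/3

Cooperation forever yields 22 each period: 22/(1−δ).
Deviating yields 29 once, then 8 forever: 29 + 8δ/(1−δ).
No profitable deviation requires 22/(1−δ) ≥ 29 + 8δ/(1−δ).
Multiplying by (1−δ): 22 ≥ 29(1−δ) + 8δ = 29 − 21δ.
So 21δ ≥ 7, i.e. δ ≥ 7/21 = 1/3.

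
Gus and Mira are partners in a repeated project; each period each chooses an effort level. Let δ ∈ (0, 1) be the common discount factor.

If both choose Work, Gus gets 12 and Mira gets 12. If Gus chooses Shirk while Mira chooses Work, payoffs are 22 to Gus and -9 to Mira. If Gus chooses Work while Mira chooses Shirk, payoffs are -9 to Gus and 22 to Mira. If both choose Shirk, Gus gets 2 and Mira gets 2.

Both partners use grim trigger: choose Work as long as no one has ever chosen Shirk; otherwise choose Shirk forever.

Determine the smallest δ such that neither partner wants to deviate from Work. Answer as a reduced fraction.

One-period gain from deviating is 22 − 12 = 10. The loss is 12 − 2 = 10 in every subsequent period, with present value 10·δ/(1−δ).
Deviation is unprofitable when 10·δ/(1−δ) ≥ 10, i.e. δ/(1−δ) ≥ 1.
Equivalently δ ≥ 10/(10+10) = 1/2.

1/2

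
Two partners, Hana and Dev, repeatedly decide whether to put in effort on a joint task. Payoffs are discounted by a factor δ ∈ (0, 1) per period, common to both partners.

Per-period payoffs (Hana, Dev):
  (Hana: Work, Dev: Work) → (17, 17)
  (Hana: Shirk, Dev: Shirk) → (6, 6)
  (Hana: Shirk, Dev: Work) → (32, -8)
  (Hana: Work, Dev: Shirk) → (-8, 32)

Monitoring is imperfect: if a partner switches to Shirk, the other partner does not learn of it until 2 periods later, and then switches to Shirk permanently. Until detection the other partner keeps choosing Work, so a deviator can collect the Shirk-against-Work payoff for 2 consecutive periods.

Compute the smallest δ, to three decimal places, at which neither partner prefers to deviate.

A deviator earns 32 for 2 periods, then 6 forever; cooperating earns 17 forever. Multiplying the IC by (1−δ):
17 ≥ 32(1−δ^2) + 6δ^2, so 26·δ^2 ≥ 15 and δ^2 ≥ 15/26.
δ ≥ (15/26)^(1/2) ≈ 0.760.

0.760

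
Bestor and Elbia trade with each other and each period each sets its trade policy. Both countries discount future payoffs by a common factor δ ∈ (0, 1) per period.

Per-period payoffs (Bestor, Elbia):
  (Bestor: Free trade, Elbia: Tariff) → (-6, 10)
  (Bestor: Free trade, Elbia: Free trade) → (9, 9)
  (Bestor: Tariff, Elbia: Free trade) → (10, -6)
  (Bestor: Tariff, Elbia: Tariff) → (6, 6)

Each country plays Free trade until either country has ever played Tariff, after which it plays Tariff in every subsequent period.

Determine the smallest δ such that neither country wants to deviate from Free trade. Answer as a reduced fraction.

One-period gain from deviating is 10 − 9 = 1. The loss is 9 − 6 = 3 in every subsequent period, with present value 3·δ/(1−δ).
Deviation is unprofitable when 3·δ/(1−δ) ≥ 1, i.e. δ/(1−δ) ≥ 1/3.
Equivalently δ ≥ 1/(1+3) = 1/4.

1/4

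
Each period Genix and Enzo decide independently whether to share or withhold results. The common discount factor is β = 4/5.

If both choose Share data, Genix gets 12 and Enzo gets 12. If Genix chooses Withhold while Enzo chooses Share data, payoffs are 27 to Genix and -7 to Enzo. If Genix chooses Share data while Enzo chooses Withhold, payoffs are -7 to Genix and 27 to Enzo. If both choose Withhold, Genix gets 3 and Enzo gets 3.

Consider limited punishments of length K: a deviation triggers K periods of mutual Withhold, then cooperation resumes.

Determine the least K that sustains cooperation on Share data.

3

Need Σ_{k=1}^{K} β^k ≥ (27−12)/(12−3) = 1.6667 at β = 4/5.
At K = 2 the sum is 1.4400 < 1.6667; at K = 3 it is 1.9520 ≥ 1.6667.
So the minimum punishment length is K = 3.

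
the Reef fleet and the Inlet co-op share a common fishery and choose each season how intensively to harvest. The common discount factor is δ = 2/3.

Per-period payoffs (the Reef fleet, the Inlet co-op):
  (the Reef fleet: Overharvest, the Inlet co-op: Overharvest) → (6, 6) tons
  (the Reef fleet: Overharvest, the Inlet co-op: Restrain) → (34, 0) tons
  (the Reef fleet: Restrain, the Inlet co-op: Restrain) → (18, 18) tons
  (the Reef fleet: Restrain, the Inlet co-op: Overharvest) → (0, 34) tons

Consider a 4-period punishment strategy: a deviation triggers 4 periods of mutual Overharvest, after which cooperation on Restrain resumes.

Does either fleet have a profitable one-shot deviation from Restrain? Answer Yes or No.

IC: δ+…+δ^4 ≥ (34−18)/(18−6) = 4/3.
At δ = 2/3: partial sum = 1.6049 ≥ 1.3333. Cooperation sustainable.

No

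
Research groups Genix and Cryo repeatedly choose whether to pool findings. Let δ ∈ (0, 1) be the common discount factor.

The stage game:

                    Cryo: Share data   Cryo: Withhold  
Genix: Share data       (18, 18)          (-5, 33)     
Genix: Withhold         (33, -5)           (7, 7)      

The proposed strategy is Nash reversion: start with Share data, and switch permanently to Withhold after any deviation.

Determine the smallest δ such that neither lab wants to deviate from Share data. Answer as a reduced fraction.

Under grim trigger the critical discount factor is (T−C)/(T−P) with T = 33, C = 18, P = 7.
δ* = (33−18)/(33−7) = 15/26.

15/26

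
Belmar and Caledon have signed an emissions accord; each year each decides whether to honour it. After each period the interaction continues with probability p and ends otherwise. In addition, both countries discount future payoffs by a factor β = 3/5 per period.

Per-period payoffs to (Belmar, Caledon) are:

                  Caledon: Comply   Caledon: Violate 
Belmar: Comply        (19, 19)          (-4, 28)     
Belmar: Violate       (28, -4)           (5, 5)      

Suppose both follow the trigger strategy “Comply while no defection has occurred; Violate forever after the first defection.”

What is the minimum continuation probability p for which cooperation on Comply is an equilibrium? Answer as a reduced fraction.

Expected continuation weight on next period's payoff is β·p = 3/5·p, which plays the role of the discount factor.
Cooperation requires 3/5·p ≥ (28−19)/(28−5) = 9/23, hence p ≥ 15/23.

15/23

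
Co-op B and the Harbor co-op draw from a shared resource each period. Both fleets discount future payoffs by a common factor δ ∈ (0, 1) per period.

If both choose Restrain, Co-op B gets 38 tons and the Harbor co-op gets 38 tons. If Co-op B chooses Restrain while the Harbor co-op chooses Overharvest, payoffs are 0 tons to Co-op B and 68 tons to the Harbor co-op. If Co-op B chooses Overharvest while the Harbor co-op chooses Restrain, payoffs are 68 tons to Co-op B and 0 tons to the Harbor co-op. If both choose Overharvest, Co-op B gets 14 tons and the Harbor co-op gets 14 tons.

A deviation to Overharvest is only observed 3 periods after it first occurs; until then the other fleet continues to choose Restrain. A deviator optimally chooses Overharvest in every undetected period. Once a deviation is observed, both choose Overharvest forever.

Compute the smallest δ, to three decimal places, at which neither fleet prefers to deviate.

A deviator earns 68 for 3 periods, then 14 forever; cooperating earns 38 forever. Multiplying the IC by (1−δ):
38 ≥ 68(1−δ^3) + 14δ^3, so 54·δ^3 ≥ 30 and δ^3 ≥ 5/9.
δ ≥ (5/9)^(1/3) ≈ 0.822.

0.822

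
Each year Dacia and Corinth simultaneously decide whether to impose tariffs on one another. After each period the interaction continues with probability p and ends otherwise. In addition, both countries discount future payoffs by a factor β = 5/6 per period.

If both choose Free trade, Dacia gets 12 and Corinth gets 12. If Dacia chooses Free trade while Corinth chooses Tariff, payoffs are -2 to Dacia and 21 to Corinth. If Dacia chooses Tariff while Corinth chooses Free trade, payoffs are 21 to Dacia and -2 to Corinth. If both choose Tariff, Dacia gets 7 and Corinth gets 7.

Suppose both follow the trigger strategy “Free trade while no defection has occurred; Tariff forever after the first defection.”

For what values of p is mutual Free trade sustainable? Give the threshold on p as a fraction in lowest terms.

With continuation probability p and discount β, the effective per-period discount factor is βp.
Grim-trigger IC: βp ≥ (21−12)/(21−7) = 9/14.
So p ≥ (9/14)/(5/6) = 27/35.

27/35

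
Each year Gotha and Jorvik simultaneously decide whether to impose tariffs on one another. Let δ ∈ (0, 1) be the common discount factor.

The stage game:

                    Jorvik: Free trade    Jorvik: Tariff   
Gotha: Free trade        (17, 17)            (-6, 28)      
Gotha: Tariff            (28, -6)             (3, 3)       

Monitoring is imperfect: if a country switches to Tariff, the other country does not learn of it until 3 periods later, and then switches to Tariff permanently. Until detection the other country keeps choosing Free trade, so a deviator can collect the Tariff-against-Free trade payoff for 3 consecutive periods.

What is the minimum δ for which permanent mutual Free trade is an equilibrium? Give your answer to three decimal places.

0.761

A deviator earns 28 for 3 periods, then 3 forever; cooperating earns 17 forever. Multiplying the IC by (1−δ):
17 ≥ 28(1−δ^3) + 3δ^3, so 25·δ^3 ≥ 11 and δ^3 ≥ 11/25.
δ ≥ (11/25)^(1/3) ≈ 0.761.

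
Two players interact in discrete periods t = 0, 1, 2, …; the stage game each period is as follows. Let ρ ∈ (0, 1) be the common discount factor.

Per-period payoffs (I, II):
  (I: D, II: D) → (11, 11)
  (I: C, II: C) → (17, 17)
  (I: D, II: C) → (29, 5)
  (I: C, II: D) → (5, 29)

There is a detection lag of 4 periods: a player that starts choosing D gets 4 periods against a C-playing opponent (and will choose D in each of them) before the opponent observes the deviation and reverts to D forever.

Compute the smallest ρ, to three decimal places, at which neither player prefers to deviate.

A deviator earns 29 for 4 periods, then 11 forever; cooperating earns 17 forever. Multiplying the IC by (1−ρ):
17 ≥ 29(1−ρ^4) + 11ρ^4, so 18·ρ^4 ≥ 12 and ρ^4 ≥ 2/3.
ρ ≥ (2/3)^(1/4) ≈ 0.904.

0.904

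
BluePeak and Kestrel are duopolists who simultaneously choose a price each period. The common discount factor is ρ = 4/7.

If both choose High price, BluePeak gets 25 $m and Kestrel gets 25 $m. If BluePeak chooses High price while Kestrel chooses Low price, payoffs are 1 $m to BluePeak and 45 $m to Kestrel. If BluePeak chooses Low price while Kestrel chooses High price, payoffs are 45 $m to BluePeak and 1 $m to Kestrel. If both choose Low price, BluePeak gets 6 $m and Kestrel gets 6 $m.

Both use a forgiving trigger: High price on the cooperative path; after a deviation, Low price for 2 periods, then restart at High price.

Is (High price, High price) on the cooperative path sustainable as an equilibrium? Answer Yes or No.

No

IC: ρ+…+ρ^2 ≥ (45−25)/(25−6) = 20/19.
At ρ = 4/7: partial sum = 0.8980 < 1.0526. Cooperation not sustainable.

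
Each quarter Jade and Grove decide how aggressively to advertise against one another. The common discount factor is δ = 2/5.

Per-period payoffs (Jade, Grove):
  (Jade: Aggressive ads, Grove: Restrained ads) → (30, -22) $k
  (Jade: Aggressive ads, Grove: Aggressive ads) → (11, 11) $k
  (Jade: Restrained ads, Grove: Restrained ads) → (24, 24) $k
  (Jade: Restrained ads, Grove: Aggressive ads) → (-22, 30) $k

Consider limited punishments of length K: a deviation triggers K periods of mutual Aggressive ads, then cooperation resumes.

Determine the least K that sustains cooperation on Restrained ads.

2

No profitable deviation requires (24−11)(δ+…+δ^K) ≥ 30−24, i.e. δ+…+δ^K ≥ 6/13 ≈ 0.4615.
With δ = 2/5, the partial sums are K=1: 0.4000, K=2: 0.5600.
K = 2 is the first length at which the sum reaches 0.4615.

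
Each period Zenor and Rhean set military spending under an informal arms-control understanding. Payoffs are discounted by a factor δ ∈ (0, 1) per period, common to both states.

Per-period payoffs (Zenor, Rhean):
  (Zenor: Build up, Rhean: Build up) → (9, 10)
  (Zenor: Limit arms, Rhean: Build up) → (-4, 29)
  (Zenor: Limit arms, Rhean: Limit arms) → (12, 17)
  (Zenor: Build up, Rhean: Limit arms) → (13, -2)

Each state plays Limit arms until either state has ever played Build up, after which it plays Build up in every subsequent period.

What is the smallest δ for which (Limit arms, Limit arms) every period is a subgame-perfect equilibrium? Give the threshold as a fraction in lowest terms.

Zenor's threshold: (13−12)/(13−9) = 1/4.
Rhean's threshold: (29−17)/(29−10) = 12/19.
1/4 < 12/19, so Rhean binds and δ* = 12/19.

12/19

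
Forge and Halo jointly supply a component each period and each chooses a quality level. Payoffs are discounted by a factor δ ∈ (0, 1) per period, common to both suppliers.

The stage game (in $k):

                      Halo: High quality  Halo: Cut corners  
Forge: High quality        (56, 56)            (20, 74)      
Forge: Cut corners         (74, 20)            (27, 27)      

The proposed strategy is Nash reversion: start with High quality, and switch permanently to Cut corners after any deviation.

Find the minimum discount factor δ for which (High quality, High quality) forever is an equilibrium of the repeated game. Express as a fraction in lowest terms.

Cooperation forever yields 56 each period: 56/(1−δ).
Deviating yields 74 once, then 27 forever: 74 + 27δ/(1−δ).
No profitable deviation requires 56/(1−δ) ≥ 74 + 27δ/(1−δ).
Multiplying by (1−δ): 56 ≥ 74(1−δ) + 27δ = 74 − 47δ.
So 47δ ≥ 18, i.e. δ ≥ 18/47.

18/47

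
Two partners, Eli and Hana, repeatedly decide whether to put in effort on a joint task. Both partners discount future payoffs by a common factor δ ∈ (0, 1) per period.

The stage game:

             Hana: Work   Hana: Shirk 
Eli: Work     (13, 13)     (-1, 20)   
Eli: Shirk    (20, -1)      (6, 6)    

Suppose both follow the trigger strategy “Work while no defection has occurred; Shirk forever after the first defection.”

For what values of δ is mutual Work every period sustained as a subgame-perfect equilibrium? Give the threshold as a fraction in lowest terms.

Cooperation forever yields 13 each period: 13/(1−δ).
Deviating yields 20 once, then 6 forever: 20 + 6δ/(1−δ).
No profitable deviation requires 13/(1−δ) ≥ 20 + 6δ/(1−δ).
Multiplying by (1−δ): 13 ≥ 20(1−δ) + 6δ = 20 − 14δ.
So 14δ ≥ 7, i.e. δ ≥ 7/14 = 1/2.

1/2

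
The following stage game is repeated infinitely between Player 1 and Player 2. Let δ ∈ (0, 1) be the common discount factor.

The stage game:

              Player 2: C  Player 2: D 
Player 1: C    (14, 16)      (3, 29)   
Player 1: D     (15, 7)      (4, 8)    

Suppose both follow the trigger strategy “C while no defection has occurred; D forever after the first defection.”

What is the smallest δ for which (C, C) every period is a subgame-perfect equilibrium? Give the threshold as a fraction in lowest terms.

13/21

Player 1's threshold: (15−14)/(15−4) = 1/11.
Player 2's threshold: (29−16)/(29−8) = 13/21.
1/11 < 13/21, so Player 2 binds and δ* = 13/21.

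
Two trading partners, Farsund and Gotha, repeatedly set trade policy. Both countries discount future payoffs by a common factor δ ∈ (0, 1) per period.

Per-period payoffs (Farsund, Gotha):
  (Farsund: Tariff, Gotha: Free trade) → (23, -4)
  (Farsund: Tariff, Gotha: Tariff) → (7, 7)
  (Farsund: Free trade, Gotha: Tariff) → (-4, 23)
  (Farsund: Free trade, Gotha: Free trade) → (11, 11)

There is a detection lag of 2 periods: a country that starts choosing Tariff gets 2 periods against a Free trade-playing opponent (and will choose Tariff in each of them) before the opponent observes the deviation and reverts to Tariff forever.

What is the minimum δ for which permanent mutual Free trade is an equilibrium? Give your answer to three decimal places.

Deviating for the 2 undetected periods gains 23−11 = 12 per period over cooperation, then loses 11−7 = 4 per period forever once punishment starts.
Gain: 12(1 + δ + … + δ^1); loss: 4·δ^2/(1−δ).
No profitable deviation ⇔ 12(1−δ^2) ≤ 4·δ^2, i.e. δ^2 ≥ 12/(12+4) = 3/4.
Hence δ ≥ (3/4)^(1/2) ≈ 0.866.

0.866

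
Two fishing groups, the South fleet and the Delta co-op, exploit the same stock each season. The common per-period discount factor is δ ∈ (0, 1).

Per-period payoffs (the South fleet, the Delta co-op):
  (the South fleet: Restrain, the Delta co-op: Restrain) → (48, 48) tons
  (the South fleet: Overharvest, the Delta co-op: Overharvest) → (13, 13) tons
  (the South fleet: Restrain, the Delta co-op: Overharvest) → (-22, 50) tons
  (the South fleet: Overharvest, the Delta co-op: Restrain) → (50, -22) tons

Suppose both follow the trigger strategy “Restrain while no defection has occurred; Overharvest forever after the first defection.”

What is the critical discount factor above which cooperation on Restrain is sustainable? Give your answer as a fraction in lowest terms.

48/(1−δ) ≥ 50 + 13δ/(1−δ)
48 ≥ 50 − 37δ
δ ≥ 2/37.

2/37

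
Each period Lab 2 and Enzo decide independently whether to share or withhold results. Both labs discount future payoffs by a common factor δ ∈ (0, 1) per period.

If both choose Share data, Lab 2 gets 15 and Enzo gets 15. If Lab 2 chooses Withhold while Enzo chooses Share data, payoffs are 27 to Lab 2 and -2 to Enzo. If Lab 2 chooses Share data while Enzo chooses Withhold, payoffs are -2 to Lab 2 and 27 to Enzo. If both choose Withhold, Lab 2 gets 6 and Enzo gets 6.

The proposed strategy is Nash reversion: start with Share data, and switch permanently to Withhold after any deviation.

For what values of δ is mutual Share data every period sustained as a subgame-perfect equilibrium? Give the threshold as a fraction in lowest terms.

Under grim trigger the critical discount factor is (T−C)/(T−P) with T = 27, C = 15, P = 6.
δ* = (27−15)/(27−6) = 12/21 = 4/7.

4/7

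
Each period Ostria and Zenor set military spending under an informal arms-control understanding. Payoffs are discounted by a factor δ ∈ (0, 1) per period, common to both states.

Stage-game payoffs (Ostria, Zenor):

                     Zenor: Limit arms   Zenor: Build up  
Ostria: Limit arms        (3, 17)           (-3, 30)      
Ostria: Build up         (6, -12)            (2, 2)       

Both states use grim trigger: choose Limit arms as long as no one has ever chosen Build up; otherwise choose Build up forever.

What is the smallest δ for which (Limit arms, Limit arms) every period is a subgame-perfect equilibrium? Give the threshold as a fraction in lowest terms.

3/4

For Ostria: deviation gain 6−3 = 3, per-period punishment loss 3−2 = 1. IC gives δ ≥ 3/4.
For Zenor: gain 13, loss 15 per period, so δ ≥ 13/28.
The tighter constraint is Ostria's, so cooperation needs δ ≥ 3/4.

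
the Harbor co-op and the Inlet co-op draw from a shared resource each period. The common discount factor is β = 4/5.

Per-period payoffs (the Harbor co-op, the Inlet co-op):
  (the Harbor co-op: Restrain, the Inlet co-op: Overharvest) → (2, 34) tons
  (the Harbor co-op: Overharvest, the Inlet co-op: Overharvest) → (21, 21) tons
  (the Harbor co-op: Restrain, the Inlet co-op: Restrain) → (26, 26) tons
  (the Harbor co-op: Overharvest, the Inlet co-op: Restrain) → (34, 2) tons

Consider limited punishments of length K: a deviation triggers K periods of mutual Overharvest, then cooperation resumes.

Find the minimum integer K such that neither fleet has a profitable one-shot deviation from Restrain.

3

Need Σ_{k=1}^{K} β^k ≥ (34−26)/(26−21) = 1.6000 at β = 4/5.
At K = 2 the sum is 1.4400 < 1.6000; at K = 3 it is 1.9520 ≥ 1.6000.
So the minimum punishment length is K = 3.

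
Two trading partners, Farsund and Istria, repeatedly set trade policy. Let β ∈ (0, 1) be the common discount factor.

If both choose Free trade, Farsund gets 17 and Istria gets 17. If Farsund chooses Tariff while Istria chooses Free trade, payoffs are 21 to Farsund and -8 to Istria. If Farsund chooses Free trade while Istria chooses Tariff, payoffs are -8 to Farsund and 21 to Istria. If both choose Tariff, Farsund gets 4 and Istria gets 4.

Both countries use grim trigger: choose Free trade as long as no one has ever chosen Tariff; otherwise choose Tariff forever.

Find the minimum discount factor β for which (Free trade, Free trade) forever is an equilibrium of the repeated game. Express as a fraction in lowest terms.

Under grim trigger the critical discount factor is (T−C)/(T−P) with T = 21, C = 17, P = 4.
β* = (21−17)/(21−4) = 4/17.

4/17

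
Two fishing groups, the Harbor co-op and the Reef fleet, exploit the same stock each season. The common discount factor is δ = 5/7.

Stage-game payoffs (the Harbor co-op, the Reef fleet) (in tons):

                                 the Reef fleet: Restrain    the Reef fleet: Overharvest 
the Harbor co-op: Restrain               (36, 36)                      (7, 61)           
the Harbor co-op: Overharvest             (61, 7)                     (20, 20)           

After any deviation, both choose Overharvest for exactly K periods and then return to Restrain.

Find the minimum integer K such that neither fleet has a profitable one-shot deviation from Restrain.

3

No profitable deviation requires (36−20)(δ+…+δ^K) ≥ 61−36, i.e. δ+…+δ^K ≥ 25/16 ≈ 1.5625.
With δ = 5/7, the partial sums are K=1: 0.7143, K=2: 1.2245, K=3: 1.5889.
K = 3 is the first length at which the sum reaches 1.5625.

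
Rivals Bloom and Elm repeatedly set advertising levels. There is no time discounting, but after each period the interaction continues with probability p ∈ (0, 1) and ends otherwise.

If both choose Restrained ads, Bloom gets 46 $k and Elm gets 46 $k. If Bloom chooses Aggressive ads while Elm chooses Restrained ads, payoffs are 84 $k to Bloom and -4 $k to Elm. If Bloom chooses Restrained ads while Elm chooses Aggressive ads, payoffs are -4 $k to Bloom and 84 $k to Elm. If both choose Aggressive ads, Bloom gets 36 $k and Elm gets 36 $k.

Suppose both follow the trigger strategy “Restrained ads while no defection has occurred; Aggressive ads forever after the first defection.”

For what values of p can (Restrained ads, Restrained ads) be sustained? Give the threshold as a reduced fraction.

With no time discounting, the continuation probability p plays the role of the discount factor.
Grim-trigger IC: 46/(1−p) ≥ 84 + 36p/(1−p) ⇒ p ≥ (84−46)/(84−36) = 19/24.

19/24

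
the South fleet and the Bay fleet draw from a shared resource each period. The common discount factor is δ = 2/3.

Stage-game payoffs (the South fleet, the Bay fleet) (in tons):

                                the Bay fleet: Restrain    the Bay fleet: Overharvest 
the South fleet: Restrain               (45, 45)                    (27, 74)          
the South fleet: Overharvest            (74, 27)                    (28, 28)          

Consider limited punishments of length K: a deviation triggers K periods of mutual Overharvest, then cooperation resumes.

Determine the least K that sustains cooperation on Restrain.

5

IC: δ(1−δ^K)/(1−δ) ≥ (74−45)/(45−28) = 29/17.
With δ = 2/3: need 1 − δ^K ≥ 29/17·(1−2/3)/(2/3), i.e. δ^K ≤ 0.1471.
Since (2/3)^4 = 0.1975 and (2/3)^5 = 0.1317, the smallest such K is 5.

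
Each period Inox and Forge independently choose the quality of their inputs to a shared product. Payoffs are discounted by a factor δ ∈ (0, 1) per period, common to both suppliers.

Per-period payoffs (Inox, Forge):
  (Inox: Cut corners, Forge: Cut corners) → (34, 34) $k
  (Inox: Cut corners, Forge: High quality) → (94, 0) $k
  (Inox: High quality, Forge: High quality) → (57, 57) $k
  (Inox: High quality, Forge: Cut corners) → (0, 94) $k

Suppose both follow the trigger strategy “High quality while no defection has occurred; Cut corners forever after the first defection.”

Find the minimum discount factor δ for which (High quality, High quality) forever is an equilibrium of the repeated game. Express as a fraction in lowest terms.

37/60

Under grim trigger the critical discount factor is (T−C)/(T−P) with T = 94, C = 57, P = 34.
δ* = (94−57)/(94−34) = 37/60.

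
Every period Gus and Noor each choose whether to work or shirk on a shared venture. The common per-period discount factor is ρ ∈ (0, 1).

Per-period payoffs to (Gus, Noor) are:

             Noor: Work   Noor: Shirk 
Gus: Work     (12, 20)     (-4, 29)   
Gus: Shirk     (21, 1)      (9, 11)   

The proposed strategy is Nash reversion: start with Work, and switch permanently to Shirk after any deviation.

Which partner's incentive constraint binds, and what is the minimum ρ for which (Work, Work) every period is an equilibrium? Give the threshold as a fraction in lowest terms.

Gus's threshold: (21−12)/(21−9) = 3/4.
Noor's threshold: (29−20)/(29−11) = 1/2.
3/4 > 1/2, so Gus binds and ρ* = 3/4.

Gus; ρ ≥ 3/4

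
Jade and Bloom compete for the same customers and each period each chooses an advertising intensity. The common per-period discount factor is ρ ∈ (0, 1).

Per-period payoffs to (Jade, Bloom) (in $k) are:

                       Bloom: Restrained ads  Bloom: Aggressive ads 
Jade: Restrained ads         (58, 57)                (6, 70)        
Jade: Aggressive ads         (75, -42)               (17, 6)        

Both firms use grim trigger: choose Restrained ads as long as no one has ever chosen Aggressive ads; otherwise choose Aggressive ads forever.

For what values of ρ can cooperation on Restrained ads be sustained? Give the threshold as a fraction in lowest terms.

Jade's threshold: (75−58)/(75−17) = 17/58.
Bloom's threshold: (70−57)/(70−6) = 13/64.
17/58 > 13/64, so Jade binds and ρ* = 17/58.

17/58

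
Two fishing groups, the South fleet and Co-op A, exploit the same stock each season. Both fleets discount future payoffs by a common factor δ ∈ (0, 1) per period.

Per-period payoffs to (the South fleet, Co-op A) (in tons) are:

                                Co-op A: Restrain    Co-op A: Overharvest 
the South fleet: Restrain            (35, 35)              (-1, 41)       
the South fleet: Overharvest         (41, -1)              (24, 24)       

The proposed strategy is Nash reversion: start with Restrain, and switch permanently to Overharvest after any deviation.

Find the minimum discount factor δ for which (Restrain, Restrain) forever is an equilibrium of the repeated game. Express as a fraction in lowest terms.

One-period gain from deviating is 41 − 35 = 6. The loss is 35 − 24 = 11 in every subsequent period, with present value 11·δ/(1−δ).
Deviation is unprofitable when 11·δ/(1−δ) ≥ 6, i.e. δ/(1−δ) ≥ 6/11.
Equivalently δ ≥ 6/(6+11) = 6/17.

6/17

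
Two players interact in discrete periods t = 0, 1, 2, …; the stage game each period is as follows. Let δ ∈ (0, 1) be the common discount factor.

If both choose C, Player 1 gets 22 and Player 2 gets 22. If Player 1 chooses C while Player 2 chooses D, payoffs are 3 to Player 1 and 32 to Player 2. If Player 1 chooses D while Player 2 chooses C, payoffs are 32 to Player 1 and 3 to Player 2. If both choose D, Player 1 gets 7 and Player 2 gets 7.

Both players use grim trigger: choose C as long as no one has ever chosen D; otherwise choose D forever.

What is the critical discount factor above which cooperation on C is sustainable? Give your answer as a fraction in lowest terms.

22/(1−δ) ≥ 32 + 7δ/(1−δ)
22 ≥ 32 − 25δ
δ ≥ 10/25 = 2/5.

2/5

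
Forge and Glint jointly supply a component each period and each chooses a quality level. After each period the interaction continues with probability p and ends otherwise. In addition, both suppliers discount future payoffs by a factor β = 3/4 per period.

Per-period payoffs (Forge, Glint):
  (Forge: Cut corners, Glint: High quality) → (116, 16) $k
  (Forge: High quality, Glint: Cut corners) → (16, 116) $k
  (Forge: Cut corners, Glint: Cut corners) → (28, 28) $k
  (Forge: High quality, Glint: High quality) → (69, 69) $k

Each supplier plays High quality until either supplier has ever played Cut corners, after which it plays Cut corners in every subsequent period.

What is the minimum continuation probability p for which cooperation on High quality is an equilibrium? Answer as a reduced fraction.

47/66

Expected continuation weight on next period's payoff is β·p = 3/4·p, which plays the role of the discount factor.
Cooperation requires 3/4·p ≥ (116−69)/(116−28) = 47/88, hence p ≥ 47/66.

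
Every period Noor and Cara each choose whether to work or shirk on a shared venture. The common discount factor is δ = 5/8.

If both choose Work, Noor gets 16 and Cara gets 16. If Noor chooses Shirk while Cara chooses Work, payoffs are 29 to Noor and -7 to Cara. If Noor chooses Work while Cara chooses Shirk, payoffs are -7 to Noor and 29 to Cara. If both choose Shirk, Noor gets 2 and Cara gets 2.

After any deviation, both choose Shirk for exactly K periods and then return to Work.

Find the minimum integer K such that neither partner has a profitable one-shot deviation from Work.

Need Σ_{k=1}^{K} δ^k ≥ (29−16)/(16−2) = 0.9286 at δ = 5/8.
At K = 1 the sum is 0.6250 < 0.9286; at K = 2 it is 1.0156 ≥ 0.9286.
So the minimum punishment length is K = 2.

2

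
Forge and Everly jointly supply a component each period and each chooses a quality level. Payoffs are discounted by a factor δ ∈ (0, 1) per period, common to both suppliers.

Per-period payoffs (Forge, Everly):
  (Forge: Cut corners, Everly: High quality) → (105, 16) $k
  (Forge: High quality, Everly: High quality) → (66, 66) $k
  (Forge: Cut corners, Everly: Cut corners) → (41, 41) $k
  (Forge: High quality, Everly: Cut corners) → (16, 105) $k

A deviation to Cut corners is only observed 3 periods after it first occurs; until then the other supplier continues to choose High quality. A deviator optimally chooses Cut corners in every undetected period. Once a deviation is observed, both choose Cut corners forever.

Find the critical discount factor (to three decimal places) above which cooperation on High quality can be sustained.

0.848

The best deviation is to choose Cut corners for all 3 undetected periods, earning 105 each, then 41 forever once detected.
Deviation value: 105(1−δ^3)/(1−δ) + 41δ^3/(1−δ); cooperation value: 66/(1−δ).
IC: 66 ≥ 105(1−δ^3) + 41δ^3 = 105 − 64δ^3.
So δ^3 ≥ 39/64, giving δ ≥ (39/64)^(1/3) ≈ 0.848.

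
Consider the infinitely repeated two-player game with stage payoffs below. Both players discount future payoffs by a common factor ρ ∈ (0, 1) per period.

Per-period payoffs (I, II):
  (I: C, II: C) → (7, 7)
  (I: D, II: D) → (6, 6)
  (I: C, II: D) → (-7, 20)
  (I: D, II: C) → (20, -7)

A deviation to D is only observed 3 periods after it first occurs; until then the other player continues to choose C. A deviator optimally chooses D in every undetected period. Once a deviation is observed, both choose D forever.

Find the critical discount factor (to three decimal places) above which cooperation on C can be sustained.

A deviator earns 20 for 3 periods, then 6 forever; cooperating earns 7 forever. Multiplying the IC by (1−ρ):
7 ≥ 20(1−ρ^3) + 6ρ^3, so 14·ρ^3 ≥ 13 and ρ^3 ≥ 13/14.
ρ ≥ (13/14)^(1/3) ≈ 0.976.

0.976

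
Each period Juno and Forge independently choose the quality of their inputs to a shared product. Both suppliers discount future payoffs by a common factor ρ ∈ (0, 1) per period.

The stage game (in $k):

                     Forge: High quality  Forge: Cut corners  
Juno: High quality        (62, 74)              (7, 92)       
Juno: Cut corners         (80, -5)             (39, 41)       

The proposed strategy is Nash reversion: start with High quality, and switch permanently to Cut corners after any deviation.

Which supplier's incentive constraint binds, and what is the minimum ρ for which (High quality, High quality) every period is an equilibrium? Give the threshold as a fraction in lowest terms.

Juno's threshold: (80−62)/(80−39) = 18/41.
Forge's threshold: (92−74)/(92−41) = 6/17.
18/41 > 6/17, so Juno binds and ρ* = 18/41.

Juno; ρ ≥ 18/41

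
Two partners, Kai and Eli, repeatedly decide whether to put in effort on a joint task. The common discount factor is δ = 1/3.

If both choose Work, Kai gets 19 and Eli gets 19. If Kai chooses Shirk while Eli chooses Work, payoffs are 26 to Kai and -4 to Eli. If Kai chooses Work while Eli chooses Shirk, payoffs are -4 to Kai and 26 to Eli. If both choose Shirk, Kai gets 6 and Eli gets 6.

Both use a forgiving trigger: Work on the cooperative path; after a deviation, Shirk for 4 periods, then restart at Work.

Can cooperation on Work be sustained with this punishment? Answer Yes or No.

A one-shot deviation gives 26 now, then 6 for 4 periods, then back to 19.
Gain from deviating: (26−19) today; loss: (19−6) in each of the next 4 periods.
No-deviation condition: (19−6)(δ+…+δ^4) ≥ 26−19, i.e. δ+…+δ^4 ≥ 7/13.
At δ = 1/3: δ+…+δ^4 = 0.4938 < 0.5385.
So cooperation is not sustainable.

No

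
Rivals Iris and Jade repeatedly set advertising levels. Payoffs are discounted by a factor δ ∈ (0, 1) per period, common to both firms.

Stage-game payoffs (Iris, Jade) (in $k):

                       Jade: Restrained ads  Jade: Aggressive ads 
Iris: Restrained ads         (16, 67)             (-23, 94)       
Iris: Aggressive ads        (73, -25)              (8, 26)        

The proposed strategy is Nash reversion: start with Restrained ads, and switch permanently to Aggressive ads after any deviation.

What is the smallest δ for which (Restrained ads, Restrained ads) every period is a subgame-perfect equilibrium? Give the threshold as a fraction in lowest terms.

Iris's threshold: (73−16)/(73−8) = 57/65.
Jade's threshold: (94−67)/(94−26) = 27/68.
57/65 > 27/68, so Iris binds and δ* = 57/65.

57/65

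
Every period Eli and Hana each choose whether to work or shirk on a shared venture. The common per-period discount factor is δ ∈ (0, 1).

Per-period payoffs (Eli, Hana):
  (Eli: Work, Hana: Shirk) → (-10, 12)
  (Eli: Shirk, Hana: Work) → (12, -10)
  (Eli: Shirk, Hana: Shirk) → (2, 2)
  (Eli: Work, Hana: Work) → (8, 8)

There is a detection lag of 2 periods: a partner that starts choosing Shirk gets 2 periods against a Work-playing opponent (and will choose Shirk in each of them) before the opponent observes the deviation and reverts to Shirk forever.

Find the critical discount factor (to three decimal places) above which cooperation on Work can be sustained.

0.632

The best deviation is to choose Shirk for all 2 undetected periods, earning 12 each, then 2 forever once detected.
Deviation value: 12(1−δ^2)/(1−δ) + 2δ^2/(1−δ); cooperation value: 8/(1−δ).
IC: 8 ≥ 12(1−δ^2) + 2δ^2 = 12 − 10δ^2.
So δ^2 ≥ 4/10 = 2/5, giving δ ≥ (2/5)^(1/2) ≈ 0.632.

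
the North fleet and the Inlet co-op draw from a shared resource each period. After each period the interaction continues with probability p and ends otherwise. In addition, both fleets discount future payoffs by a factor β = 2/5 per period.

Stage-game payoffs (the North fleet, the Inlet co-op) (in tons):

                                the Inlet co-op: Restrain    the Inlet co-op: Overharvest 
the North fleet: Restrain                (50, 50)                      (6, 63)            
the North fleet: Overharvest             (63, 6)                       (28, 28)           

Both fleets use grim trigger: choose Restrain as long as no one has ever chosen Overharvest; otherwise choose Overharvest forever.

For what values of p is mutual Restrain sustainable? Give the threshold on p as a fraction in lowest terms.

Expected continuation weight on next period's payoff is β·p = 2/5·p, which plays the role of the discount factor.
Cooperation requires 2/5·p ≥ (63−50)/(63−28) = 13/35, hence p ≥ 13/14.

13/14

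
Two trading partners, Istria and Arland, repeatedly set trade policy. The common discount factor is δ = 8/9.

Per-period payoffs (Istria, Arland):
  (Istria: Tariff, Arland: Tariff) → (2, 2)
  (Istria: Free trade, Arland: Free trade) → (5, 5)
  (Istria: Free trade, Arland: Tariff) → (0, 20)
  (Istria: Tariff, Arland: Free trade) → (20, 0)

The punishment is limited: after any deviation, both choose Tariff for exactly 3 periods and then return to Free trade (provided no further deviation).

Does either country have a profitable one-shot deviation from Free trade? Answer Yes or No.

Yes

IC: δ+…+δ^3 ≥ (20−5)/(5−2) = 5.
At δ = 8/9: partial sum = 2.3813 < 5.0000. Cooperation not sustainable.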